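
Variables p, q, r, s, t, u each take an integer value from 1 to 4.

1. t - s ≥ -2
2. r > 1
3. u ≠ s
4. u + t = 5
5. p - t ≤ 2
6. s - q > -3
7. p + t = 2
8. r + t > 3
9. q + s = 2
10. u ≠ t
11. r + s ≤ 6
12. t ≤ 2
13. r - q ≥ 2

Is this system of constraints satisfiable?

The assignment p = 1, q = 1, r = 4, s = 1, t = 1, u = 4 works:
  constraint 1 holds since t - s = 0.
  constraint 4 holds since u + t = 5.
The rest check out directly.

Satisfiable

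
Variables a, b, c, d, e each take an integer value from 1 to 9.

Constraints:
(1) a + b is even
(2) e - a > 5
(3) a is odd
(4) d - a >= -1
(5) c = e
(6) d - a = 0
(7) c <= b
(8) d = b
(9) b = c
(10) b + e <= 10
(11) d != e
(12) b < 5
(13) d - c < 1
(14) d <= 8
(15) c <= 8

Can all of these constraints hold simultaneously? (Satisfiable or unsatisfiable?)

From constraints 5, 8, and 9, d = b = c = e, so d = e. But constraint 11 says d ≠ e. Contradiction.

Unsatisfiable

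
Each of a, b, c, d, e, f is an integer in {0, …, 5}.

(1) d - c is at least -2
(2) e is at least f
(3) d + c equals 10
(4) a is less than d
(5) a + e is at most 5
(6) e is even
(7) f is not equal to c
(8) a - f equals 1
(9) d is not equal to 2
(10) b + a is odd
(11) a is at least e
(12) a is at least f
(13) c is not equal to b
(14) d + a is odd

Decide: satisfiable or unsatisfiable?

Satisfiable

The assignment a = 2, b = 1, c = 5, d = 5, e = 2, f = 1 works:
  constraint 1 holds since d - c = 0.
  constraint 3 holds since d + c = 10.
  constraint 5 holds since a + e = 4.
The rest check out directly.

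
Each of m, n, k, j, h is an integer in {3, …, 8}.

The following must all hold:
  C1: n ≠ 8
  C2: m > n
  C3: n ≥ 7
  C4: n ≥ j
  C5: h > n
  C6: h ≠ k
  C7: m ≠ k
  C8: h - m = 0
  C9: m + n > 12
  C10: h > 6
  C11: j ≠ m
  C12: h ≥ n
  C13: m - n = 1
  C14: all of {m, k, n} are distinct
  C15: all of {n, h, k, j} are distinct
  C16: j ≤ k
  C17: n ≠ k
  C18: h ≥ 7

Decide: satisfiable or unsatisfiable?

The assignment m = 8, n = 7, k = 4, j = 3, h = 8 works:
  constraint 8 holds since h - m = 0.
  constraint 9 holds since m + n = 15.
The rest check out directly.

Satisfiable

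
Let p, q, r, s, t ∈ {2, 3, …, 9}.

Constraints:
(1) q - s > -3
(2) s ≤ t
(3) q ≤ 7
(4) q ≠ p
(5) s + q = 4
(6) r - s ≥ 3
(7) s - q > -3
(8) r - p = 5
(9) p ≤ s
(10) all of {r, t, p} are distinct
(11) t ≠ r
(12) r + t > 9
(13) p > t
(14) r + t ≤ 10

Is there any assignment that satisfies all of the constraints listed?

Unsatisfiable

Constraints 2, 9, and 13 give p ≤ s, s ≤ t, t < p. Chaining: p ≤ s ≤ t < p, which forces p < p — impossible.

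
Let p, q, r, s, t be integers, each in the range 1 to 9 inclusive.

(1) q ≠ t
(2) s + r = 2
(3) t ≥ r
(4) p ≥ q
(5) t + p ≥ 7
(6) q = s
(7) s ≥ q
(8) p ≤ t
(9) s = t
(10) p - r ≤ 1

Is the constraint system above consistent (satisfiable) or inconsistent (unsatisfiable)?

From constraints 6 and 9, q = s = t, so q = t. But constraint 1 says q ≠ t. Contradiction.

Unsatisfiable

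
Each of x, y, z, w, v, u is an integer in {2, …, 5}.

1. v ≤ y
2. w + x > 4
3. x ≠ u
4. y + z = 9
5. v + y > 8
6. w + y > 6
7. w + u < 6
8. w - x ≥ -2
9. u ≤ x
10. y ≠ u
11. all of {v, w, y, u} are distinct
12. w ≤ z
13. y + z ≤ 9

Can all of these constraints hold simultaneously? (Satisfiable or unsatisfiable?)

Satisfiable

Try x = 4, y = 5, z = 4, w = 2, v = 4, u = 3.
Check constraint 2: w + x = 6; constraint 4: y + z = 9; constraint 5: v + y = 9. The remaining constraints are straightforward to verify.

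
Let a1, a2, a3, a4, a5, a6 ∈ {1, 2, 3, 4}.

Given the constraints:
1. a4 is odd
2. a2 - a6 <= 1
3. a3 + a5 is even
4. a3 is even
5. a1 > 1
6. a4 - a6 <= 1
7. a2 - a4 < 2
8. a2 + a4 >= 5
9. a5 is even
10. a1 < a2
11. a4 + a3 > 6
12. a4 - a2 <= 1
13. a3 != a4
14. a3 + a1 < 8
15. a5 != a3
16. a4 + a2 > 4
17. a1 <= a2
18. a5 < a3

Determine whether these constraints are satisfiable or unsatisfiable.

Take a1 = 2, a2 = 3, a3 = 4, a4 = 3, a5 = 2, a6 = 2. Then constraint 2: a2 - a6 = 1; constraint 6: a4 - a6 = 1; constraint 7: a2 - a4 = 0, and every other listed constraint is also met.

Satisfiable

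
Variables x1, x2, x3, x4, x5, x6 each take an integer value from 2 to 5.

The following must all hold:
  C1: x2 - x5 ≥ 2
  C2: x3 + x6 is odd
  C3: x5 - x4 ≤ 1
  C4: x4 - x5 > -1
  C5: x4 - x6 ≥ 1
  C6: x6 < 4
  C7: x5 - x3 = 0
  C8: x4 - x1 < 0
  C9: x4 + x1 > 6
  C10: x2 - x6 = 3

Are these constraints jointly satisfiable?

Satisfiable

Try x1 = 5, x2 = 5, x3 = 3, x4 = 3, x5 = 3, x6 = 2.
Check constraint 1: x2 - x5 = 2; constraint 3: x5 - x4 = 0. The remaining constraints are straightforward to verify.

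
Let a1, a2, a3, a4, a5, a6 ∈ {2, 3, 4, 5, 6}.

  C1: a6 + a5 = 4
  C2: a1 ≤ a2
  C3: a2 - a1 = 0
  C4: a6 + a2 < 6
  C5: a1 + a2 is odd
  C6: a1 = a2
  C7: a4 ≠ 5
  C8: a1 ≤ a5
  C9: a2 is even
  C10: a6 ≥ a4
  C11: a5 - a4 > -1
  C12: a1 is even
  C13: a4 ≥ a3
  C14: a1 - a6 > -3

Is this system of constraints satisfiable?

Constraint 12 makes a1 even and constraint 9 makes a2 even, so a1 + a2 must be even. Constraint 5 says a1 + a2 is odd — contradiction.

Unsatisfiable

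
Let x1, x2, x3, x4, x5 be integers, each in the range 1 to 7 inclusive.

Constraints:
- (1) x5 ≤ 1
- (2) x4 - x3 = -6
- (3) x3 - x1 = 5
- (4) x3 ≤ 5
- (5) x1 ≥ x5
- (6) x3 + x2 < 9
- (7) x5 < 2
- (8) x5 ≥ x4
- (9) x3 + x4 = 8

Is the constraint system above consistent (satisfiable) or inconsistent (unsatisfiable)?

Unsatisfiable

From constraint 4: x3 ≤ 5. From constraints 1 and 8: x4 ≤ x5 ≤ 1. Hence x3 + x4 ≤ 6. But constraint 9 requires x3 + x4 = 8, and 8 > 6. Contradiction.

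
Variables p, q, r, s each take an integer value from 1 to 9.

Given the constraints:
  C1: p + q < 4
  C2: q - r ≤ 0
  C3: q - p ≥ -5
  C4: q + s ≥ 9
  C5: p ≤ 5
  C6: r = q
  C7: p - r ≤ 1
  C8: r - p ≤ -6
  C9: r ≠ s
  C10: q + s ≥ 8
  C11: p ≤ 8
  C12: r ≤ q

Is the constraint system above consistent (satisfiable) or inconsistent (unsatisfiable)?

Unsatisfiable

Constraints 2, 3, and 8 give p − r ≥ 6, r − q ≥ 0, q − p ≥ -5.
Adding all 3 inequalities: the left sides telescope to 0, and the right sides sum to 6 + 0 + (-5) = 1. So 0 ≥ 1, which is false.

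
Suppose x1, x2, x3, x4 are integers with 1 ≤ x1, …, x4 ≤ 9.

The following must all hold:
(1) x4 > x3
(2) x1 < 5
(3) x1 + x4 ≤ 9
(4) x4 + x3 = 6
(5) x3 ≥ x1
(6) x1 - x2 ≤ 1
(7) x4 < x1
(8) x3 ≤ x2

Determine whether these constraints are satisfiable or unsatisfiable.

Unsatisfiable

Constraints 1, 5, and 7 give x1 ≤ x3, x3 < x4, x4 < x1. Chaining: x1 ≤ x3 < x4 < x1, which forces x1 < x1 — impossible.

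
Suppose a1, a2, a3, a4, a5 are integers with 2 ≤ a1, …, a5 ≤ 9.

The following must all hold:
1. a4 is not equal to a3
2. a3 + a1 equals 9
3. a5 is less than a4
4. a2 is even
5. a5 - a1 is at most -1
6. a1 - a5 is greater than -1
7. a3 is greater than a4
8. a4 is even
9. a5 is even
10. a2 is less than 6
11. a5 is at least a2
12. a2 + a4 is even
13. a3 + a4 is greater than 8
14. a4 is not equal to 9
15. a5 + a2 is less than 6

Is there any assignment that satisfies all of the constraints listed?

Satisfiable

Setting (a1, a2, a3, a4, a5) = (4, 2, 5, 4, 2) satisfies everything: constraint 2: a3 + a1 = 9; constraint 5: a5 - a1 = -2, and the others follow.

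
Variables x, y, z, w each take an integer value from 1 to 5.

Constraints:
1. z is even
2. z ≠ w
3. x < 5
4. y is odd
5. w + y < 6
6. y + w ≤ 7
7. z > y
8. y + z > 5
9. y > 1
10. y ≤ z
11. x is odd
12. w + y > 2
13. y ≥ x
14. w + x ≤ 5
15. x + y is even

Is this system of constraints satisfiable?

Satisfiable

Setting (x, y, z, w) = (1, 3, 4, 1) satisfies everything: constraint 5: w + y = 4; constraint 6: y + w = 4, and the others follow.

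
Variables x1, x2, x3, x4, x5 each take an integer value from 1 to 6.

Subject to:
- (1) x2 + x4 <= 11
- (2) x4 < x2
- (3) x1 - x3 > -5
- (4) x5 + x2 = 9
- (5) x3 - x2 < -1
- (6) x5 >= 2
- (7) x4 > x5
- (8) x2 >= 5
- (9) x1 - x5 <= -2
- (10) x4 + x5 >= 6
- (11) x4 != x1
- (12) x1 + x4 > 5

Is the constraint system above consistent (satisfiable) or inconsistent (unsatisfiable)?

The assignment x1 = 1, x2 = 6, x3 = 4, x4 = 5, x5 = 3 works:
  constraint 1 holds since x2 + x4 = 11.
  constraint 3 holds since x1 - x3 = -3.
The rest check out directly.

Satisfiable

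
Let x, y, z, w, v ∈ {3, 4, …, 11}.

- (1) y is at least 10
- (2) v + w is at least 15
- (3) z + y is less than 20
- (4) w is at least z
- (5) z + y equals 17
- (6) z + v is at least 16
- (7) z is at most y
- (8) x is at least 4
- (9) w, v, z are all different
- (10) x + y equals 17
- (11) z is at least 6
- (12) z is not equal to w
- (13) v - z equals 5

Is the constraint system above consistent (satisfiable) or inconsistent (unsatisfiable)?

One satisfying assignment is x = 6, y = 11, z = 6, w = 7, v = 11.
For the less obvious constraints — constraint 2: v + w = 18; constraint 3: z + y = 17 — and the others hold by inspection.

Satisfiable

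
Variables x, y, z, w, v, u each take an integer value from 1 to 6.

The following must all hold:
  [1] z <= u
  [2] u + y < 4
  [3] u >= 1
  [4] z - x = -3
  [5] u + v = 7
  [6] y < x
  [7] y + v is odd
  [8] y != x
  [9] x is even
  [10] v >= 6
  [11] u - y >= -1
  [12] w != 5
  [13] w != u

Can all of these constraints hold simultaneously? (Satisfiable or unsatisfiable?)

Satisfiable

Setting (x, y, z, w, v, u) = (4, 1, 1, 4, 6, 1) satisfies everything: constraint 2: u + y = 2; constraint 4: z - x = -3; constraint 5: u + v = 7, and the others follow.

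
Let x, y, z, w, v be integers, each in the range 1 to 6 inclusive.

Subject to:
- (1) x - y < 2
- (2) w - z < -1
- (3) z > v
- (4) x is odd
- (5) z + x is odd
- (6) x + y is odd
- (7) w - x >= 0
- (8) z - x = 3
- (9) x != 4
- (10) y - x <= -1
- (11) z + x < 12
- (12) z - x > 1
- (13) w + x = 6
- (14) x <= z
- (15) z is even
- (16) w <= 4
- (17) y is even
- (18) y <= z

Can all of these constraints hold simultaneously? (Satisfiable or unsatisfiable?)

One satisfying assignment is x = 3, y = 2, z = 6, w = 3, v = 1.
For the less obvious constraints — constraint 1: x - y = 1; constraint 2: w - z = -3 — and the others hold by inspection.

Satisfiable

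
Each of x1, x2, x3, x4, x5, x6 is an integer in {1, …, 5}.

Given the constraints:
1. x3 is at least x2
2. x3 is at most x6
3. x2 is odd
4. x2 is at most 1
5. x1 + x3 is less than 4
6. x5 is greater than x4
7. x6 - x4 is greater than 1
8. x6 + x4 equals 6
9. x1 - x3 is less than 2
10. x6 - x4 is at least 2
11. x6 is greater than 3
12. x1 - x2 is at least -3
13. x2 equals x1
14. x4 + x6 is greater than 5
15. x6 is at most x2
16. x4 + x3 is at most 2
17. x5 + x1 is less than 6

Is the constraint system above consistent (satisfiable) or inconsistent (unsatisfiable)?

From constraint 11: x6 ≥ 4. From constraints 4 and 15: x6 ≤ x2 and x2 ≤ 1, so x6 ≤ 1. But 1 < 4, so no value of x6 works.

Unsatisfiable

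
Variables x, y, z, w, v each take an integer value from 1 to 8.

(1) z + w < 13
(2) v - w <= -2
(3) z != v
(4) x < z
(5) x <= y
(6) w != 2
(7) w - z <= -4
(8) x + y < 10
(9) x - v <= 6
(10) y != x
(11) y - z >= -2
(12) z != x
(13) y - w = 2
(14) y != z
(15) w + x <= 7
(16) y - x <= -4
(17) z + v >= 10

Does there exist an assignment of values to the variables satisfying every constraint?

Constraints 2, 7, 9, 11, and 16 give w − v ≥ 2, v − x ≥ -6, x − y ≥ 4, y − z ≥ -2, z − w ≥ 4.
Adding all 5 inequalities: the left sides telescope to 0, and the right sides sum to 2 + (-6) + 4 + (-2) + 4 = 2. So 0 ≥ 2, which is false.

Unsatisfiable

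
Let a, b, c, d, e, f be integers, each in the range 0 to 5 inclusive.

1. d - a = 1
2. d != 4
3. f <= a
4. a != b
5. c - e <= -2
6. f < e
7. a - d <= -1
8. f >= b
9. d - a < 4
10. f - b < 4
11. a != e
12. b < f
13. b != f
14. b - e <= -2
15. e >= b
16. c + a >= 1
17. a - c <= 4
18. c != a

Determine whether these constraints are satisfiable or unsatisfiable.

Setting (a, b, c, d, e, f) = (2, 1, 1, 3, 3, 2) satisfies everything: constraint 1: d - a = 1; constraint 5: c - e = -2, and the others follow.

Satisfiable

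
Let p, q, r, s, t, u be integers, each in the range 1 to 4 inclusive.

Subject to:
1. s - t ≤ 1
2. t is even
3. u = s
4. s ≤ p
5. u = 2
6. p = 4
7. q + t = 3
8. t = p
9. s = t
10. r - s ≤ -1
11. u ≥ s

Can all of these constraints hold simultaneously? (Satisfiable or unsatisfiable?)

Constraint 5 fixes u = 2 and constraint 6 fixes p = 4. Constraints 3, 8, and 9 give u = s = t = p, so u = p. But 2 ≠ 4 — contradiction.

Unsatisfiable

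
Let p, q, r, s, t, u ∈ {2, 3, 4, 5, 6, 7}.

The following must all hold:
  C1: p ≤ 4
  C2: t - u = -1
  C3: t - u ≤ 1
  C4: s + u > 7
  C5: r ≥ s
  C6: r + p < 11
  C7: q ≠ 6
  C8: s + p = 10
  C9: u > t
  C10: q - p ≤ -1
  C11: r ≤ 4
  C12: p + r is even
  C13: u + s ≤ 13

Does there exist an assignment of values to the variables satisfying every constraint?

Unsatisfiable

From constraints 5 and 11: s ≤ r ≤ 4. From constraint 1: p ≤ 4. Hence s + p ≤ 8. But constraint 8 requires s + p = 10, and 10 > 8. Contradiction.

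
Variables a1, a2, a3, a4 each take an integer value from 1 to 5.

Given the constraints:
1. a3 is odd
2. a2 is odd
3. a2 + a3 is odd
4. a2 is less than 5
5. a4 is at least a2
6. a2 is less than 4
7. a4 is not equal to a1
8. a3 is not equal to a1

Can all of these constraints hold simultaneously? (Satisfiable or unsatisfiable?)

Constraint 2 makes a2 odd and constraint 1 makes a3 odd, so a2 + a3 must be even. Constraint 3 says a2 + a3 is odd — contradiction.

Unsatisfiable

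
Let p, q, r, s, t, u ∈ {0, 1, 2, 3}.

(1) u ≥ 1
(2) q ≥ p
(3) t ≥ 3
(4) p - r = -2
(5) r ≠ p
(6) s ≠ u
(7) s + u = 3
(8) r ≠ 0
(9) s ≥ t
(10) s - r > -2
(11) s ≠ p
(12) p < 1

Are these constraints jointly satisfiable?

Unsatisfiable

From constraints 3 and 9: s ≥ t ≥ 3. From constraint 1: u ≥ 1. Hence s + u ≥ 4. But constraint 7 requires s + u = 3, and 3 < 4. Contradiction.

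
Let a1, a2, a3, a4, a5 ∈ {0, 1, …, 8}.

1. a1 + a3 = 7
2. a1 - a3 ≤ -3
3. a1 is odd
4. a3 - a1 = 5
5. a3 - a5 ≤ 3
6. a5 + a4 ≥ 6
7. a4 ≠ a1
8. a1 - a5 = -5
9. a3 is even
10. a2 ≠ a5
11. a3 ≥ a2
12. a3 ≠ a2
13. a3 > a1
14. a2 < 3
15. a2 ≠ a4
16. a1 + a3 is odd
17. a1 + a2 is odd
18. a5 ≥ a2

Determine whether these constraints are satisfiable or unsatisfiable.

Satisfiable

Try a1 = 1, a2 = 2, a3 = 6, a4 = 0, a5 = 6.
Check constraint 1: a1 + a3 = 7; constraint 2: a1 - a3 = -5. The remaining constraints are straightforward to verify.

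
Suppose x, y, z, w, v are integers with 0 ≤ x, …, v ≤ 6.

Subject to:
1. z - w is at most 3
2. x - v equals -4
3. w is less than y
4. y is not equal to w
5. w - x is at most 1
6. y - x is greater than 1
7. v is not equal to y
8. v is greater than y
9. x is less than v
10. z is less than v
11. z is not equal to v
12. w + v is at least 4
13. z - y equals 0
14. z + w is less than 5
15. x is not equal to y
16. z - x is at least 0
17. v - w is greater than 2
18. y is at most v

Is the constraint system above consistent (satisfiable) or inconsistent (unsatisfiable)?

Setting (x, y, z, w, v) = (0, 3, 3, 1, 4) satisfies everything: constraint 1: z - w = 2; constraint 2: x - v = -4; constraint 5: w - x = 1, and the others follow.

Satisfiable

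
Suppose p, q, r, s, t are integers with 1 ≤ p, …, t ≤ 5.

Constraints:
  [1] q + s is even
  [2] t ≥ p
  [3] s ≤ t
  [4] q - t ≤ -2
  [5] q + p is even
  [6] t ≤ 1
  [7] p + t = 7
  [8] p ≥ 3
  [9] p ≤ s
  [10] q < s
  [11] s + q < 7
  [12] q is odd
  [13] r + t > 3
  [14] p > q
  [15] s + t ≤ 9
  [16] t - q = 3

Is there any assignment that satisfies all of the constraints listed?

From constraints 8 and 9: s ≥ p and p ≥ 3, so s ≥ 3. From constraints 3 and 6: s ≤ t and t ≤ 1, so s ≤ 1. But 1 < 3, so no value of s works.

Unsatisfiable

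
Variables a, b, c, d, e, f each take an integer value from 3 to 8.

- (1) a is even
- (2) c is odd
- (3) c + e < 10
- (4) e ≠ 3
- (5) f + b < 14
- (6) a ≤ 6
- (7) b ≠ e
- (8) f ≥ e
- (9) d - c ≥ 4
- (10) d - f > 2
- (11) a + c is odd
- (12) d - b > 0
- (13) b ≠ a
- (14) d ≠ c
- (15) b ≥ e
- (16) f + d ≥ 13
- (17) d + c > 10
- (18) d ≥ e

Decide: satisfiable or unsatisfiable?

Satisfiable

The assignment a = 4, b = 6, c = 3, d = 8, e = 4, f = 5 works:
  constraint 3 holds since c + e = 7.
  constraint 5 holds since f + b = 11.
  constraint 9 holds since d - c = 5.
The rest check out directly.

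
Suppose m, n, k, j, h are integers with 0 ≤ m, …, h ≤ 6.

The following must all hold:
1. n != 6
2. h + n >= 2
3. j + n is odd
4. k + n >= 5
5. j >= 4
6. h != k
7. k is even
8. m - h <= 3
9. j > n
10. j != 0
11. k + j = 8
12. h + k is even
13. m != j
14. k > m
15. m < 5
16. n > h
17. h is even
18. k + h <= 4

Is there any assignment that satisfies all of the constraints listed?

Satisfiable

Setting (m, n, k, j, h) = (0, 3, 2, 6, 0) satisfies everything: constraint 2: h + n = 3; constraint 4: k + n = 5; constraint 8: m - h = 0, and the others follow.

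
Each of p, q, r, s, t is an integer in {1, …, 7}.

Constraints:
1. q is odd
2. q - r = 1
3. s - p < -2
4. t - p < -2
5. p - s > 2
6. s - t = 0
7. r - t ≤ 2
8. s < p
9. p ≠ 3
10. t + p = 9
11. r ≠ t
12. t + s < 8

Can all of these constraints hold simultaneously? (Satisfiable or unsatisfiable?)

Satisfiable

Setting (p, q, r, s, t) = (6, 3, 2, 3, 3) satisfies everything: constraint 2: q - r = 1; constraint 3: s - p = -3, and the others follow.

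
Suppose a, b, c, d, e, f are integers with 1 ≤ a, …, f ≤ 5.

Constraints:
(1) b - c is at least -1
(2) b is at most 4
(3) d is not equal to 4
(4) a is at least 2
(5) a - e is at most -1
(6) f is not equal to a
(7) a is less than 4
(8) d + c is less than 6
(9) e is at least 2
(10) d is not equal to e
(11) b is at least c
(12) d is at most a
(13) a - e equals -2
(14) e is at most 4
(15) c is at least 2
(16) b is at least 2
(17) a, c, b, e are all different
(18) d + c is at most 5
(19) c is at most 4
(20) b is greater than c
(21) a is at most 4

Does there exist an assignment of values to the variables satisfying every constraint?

Constraints 2, 4, 9, 14, 15, 16, 19, and 21 confine each of a, c, b, e to the 3 values {2, …, 4}.
Constraint 17 requires all 4 of them to be distinct, but only 3 values are available — impossible by the pigeonhole principle.

Unsatisfiable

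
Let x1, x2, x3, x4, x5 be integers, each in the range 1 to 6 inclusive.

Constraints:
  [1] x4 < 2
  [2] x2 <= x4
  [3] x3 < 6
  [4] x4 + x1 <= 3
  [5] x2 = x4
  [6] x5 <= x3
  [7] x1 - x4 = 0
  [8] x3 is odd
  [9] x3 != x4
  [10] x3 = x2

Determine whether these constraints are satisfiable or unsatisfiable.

Unsatisfiable

From constraints 5 and 10, x3 = x2 = x4, so x3 = x4. But constraint 9 says x3 ≠ x4. Contradiction.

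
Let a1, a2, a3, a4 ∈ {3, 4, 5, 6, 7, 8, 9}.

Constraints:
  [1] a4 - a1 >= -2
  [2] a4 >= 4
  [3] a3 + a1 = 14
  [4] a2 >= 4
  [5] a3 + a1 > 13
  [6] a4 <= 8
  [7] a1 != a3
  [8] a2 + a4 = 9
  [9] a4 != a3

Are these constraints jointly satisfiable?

Try a1 = 6, a2 = 5, a3 = 8, a4 = 4.
Check constraint 1: a4 - a1 = -2; constraint 3: a3 + a1 = 14. The remaining constraints are straightforward to verify.

Satisfiable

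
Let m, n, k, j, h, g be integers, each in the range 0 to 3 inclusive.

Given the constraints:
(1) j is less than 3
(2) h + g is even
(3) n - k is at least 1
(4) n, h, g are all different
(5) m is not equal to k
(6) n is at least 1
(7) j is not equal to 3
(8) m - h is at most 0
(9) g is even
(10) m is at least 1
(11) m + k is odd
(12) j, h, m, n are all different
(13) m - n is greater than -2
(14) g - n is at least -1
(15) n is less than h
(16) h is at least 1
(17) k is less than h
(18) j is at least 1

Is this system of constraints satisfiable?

Unsatisfiable

Constraints 6, 10, 16, and 18 confine each of j, h, m, n to the 3 values {1, …, 3} (the domain already gives each ≤ 3).
Constraint 12 requires all 4 of them to be distinct, but only 3 values are available — impossible by the pigeonhole principle.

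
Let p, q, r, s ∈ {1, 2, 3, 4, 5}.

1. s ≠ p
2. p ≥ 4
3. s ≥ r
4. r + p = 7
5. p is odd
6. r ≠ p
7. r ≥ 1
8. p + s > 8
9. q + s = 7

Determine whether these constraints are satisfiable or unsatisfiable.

Satisfiable

The assignment p = 5, q = 3, r = 2, s = 4 works:
  constraint 4 holds since r + p = 7.
  constraint 8 holds since p + s = 9.
  constraint 9 holds since q + s = 7.
The rest check out directly.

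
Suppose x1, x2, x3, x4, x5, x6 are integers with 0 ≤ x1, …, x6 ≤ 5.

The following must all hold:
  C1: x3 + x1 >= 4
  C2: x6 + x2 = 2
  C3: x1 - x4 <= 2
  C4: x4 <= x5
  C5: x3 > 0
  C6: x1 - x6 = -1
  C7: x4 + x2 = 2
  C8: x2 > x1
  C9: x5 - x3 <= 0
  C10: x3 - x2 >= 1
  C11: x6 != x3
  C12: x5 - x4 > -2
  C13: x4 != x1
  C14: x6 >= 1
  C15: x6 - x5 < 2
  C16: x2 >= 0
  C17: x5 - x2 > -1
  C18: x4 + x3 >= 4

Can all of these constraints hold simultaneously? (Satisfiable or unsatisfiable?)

Try x1 = 0, x2 = 1, x3 = 4, x4 = 1, x5 = 2, x6 = 1.
Check constraint 1: x3 + x1 = 4; constraint 2: x6 + x2 = 2. The remaining constraints are straightforward to verify.

Satisfiable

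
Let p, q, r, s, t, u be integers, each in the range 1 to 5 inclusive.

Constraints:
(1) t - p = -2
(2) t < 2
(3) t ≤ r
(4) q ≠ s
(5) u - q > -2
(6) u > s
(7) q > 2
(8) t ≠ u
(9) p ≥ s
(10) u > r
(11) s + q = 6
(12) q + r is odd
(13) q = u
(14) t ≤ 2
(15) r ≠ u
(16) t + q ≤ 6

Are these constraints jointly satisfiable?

Try p = 3, q = 5, r = 4, s = 1, t = 1, u = 5.
Check constraint 1: t - p = -2; constraint 5: u - q = 0. The remaining constraints are straightforward to verify.

Satisfiable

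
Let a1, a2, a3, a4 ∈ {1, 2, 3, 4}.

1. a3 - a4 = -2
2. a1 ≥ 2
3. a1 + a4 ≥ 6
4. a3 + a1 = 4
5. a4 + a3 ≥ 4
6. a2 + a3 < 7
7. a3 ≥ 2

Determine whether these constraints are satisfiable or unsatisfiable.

One satisfying assignment is a1 = 2, a2 = 3, a3 = 2, a4 = 4.
For the less obvious constraints — constraint 1: a3 - a4 = -2; constraint 3: a1 + a4 = 6; constraint 4: a3 + a1 = 4 — and the others hold by inspection.

Satisfiable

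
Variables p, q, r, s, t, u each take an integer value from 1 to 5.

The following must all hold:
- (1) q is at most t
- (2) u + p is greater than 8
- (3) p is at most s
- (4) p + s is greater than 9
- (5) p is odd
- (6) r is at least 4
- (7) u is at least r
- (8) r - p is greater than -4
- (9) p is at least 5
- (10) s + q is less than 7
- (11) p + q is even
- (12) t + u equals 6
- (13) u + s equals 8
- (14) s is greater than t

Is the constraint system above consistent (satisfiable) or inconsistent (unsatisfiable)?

Unsatisfiable

From constraints 6 and 7: u ≥ r ≥ 4. From constraints 3 and 9: s ≥ p ≥ 5. Hence u + s ≥ 9. But constraint 13 requires u + s = 8, and 8 < 9. Contradiction.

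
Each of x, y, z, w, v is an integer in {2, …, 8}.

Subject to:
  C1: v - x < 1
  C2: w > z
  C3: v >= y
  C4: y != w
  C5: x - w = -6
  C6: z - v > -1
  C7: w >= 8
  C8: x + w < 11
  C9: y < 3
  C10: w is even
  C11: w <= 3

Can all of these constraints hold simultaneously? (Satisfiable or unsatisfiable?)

Unsatisfiable

From constraint 7: w ≥ 8. From constraint 11: w ≤ 3. But 3 < 8, so no value of w works.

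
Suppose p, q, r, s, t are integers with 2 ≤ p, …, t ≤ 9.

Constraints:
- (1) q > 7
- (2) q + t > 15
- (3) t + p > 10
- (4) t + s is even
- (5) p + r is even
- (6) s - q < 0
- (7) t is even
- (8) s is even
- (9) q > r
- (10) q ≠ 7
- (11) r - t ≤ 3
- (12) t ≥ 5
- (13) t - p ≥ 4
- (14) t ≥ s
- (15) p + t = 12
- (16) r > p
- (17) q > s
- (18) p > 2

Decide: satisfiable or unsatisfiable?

One satisfying assignment is p = 4, q = 9, r = 8, s = 8, t = 8.
For the less obvious constraints — constraint 2: q + t = 17; constraint 3: t + p = 12; constraint 6: s - q = -1 — and the others hold by inspection.

Satisfiable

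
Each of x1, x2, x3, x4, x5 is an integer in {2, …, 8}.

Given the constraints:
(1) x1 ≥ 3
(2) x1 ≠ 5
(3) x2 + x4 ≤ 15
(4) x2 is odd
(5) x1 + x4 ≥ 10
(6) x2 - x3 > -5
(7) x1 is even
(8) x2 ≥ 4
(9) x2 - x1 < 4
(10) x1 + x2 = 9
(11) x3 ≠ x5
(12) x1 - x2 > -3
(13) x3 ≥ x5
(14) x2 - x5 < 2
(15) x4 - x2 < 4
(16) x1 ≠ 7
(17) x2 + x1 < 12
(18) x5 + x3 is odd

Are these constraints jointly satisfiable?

Satisfiable

Try x1 = 4, x2 = 5, x3 = 7, x4 = 7, x5 = 4.
Check constraint 3: x2 + x4 = 12; constraint 5: x1 + x4 = 11; constraint 6: x2 - x3 = -2. The remaining constraints are straightforward to verify.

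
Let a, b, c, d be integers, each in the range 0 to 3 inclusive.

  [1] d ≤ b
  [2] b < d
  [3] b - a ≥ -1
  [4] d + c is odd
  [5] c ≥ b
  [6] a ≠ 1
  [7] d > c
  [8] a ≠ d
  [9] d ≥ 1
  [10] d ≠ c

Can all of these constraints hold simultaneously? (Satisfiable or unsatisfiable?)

Unsatisfiable

Constraints 1, 5, and 7 give c < d, d ≤ b, b ≤ c. Chaining: c < d ≤ b ≤ c, which forces c < c — impossible.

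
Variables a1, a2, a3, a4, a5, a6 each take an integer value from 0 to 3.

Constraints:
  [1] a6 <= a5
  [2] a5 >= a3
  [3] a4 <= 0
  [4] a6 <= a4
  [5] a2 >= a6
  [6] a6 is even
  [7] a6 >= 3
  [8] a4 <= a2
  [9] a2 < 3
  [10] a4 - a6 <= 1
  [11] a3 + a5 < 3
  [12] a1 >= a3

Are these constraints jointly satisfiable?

Unsatisfiable

From constraints 4 and 7: a4 ≥ a6 and a6 ≥ 3, so a4 ≥ 3. From constraint 3: a4 ≤ 0. But 0 < 3, so no value of a4 works.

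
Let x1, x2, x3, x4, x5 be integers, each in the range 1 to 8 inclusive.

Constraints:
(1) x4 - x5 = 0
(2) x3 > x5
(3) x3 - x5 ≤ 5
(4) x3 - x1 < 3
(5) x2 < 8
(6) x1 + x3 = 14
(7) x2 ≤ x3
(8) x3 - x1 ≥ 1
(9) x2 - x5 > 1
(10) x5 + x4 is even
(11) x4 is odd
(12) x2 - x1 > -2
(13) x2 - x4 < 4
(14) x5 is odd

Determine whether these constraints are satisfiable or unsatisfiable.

Try x1 = 6, x2 = 6, x3 = 8, x4 = 3, x5 = 3.
Check constraint 1: x4 - x5 = 0; constraint 3: x3 - x5 = 5. The remaining constraints are straightforward to verify.

Satisfiable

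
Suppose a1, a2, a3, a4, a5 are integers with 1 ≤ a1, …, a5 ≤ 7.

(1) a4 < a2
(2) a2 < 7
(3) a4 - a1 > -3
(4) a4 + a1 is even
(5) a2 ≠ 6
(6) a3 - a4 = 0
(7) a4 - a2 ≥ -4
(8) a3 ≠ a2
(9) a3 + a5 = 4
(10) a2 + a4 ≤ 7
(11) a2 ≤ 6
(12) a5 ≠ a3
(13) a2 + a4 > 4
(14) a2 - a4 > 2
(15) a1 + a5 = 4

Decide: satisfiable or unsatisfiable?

Satisfiable

Try a1 = 1, a2 = 4, a3 = 1, a4 = 1, a5 = 3.
Check constraint 3: a4 - a1 = 0; constraint 6: a3 - a4 = 0; constraint 7: a4 - a2 = -3. The remaining constraints are straightforward to verify.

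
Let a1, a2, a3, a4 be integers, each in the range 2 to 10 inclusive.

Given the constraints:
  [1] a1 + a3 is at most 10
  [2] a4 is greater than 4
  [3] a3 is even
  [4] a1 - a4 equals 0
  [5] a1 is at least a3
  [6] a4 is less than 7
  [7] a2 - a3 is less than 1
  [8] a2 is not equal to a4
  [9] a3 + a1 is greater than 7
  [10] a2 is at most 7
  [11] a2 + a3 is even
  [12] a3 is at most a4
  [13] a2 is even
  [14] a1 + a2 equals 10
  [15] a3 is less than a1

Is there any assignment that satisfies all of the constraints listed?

Satisfiable

Try a1 = 6, a2 = 4, a3 = 4, a4 = 6.
Check constraint 1: a1 + a3 = 10; constraint 4: a1 - a4 = 0; constraint 7: a2 - a3 = 0. The remaining constraints are straightforward to verify.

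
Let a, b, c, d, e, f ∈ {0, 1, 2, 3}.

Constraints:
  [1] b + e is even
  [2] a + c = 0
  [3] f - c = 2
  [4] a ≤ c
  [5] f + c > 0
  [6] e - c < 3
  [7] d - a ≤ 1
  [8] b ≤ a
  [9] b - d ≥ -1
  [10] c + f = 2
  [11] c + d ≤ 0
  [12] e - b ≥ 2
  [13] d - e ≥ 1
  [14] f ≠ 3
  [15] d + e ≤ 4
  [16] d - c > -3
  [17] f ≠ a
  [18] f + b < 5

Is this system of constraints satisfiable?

Unsatisfiable

Constraints 9, 12, and 13 give d − e ≥ 1, e − b ≥ 2, b − d ≥ -1.
Adding all 3 inequalities: the left sides telescope to 0, and the right sides sum to 1 + 2 + (-1) = 2. So 0 ≥ 2, which is false.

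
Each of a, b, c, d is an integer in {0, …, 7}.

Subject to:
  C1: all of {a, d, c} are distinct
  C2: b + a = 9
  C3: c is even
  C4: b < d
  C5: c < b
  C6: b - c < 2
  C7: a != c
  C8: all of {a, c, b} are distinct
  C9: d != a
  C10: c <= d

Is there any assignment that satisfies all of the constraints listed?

The assignment a = 6, b = 3, c = 2, d = 4 works:
  constraint 1 holds since values 6, 4, 2 are distinct.
  constraint 2 holds since b + a = 9.
  constraint 6 holds since b - c = 1.
The rest check out directly.

Satisfiable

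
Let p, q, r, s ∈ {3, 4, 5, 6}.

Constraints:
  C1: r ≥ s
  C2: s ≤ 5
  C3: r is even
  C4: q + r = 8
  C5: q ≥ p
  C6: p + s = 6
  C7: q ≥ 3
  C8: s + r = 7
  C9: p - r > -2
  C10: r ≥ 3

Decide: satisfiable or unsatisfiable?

Satisfiable

The assignment p = 3, q = 4, r = 4, s = 3 works:
  constraint 4 holds since q + r = 8.
  constraint 6 holds since p + s = 6.
  constraint 8 holds since s + r = 7.
The rest check out directly.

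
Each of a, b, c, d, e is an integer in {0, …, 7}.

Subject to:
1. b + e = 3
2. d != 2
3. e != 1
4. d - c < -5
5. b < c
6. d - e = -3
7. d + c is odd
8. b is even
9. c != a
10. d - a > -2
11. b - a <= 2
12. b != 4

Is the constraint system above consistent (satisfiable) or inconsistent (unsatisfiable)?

The assignment a = 0, b = 0, c = 7, d = 0, e = 3 works:
  constraint 1 holds since b + e = 3.
  constraint 4 holds since d - c = -7.
The rest check out directly.

Satisfiable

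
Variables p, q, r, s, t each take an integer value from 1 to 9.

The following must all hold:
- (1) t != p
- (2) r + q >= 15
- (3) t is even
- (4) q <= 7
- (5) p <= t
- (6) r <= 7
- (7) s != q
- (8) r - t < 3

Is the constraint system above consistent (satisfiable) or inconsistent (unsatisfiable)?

From constraint 6: r ≤ 7. From constraint 4: q ≤ 7. Hence r + q ≤ 14. But constraint 2 requires r + q ≥ 15, and 15 > 14. Contradiction.

Unsatisfiable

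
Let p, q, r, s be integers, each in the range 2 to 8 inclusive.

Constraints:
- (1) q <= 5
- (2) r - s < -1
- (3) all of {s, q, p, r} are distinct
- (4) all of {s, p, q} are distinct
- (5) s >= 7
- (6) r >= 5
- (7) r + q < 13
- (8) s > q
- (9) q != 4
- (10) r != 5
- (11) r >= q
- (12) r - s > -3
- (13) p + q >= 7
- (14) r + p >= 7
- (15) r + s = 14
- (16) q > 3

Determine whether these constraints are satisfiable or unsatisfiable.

Satisfiable

Try p = 3, q = 5, r = 6, s = 8.
Check constraint 2: r - s = -2; constraint 7: r + q = 11. The remaining constraints are straightforward to verify.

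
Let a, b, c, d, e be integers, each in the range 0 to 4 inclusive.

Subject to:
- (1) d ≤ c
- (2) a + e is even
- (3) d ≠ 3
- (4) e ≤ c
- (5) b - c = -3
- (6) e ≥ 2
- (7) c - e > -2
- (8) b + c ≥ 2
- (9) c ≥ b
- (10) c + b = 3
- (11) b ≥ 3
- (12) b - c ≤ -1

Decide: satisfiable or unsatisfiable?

Unsatisfiable

From constraints 4 and 6: c ≥ e ≥ 2. From constraint 11: b ≥ 3. Hence c + b ≥ 5. But constraint 10 requires c + b = 3, and 3 < 5. Contradiction.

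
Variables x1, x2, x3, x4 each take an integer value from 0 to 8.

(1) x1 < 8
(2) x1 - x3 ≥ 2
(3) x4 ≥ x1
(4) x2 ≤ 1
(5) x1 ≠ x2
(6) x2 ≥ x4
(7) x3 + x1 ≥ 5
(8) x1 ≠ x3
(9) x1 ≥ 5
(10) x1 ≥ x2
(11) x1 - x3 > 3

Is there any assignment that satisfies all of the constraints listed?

From constraints 3 and 9: x4 ≥ x1 and x1 ≥ 5, so x4 ≥ 5. From constraints 4 and 6: x4 ≤ x2 and x2 ≤ 1, so x4 ≤ 1. But 1 < 5, so no value of x4 works.

Unsatisfiable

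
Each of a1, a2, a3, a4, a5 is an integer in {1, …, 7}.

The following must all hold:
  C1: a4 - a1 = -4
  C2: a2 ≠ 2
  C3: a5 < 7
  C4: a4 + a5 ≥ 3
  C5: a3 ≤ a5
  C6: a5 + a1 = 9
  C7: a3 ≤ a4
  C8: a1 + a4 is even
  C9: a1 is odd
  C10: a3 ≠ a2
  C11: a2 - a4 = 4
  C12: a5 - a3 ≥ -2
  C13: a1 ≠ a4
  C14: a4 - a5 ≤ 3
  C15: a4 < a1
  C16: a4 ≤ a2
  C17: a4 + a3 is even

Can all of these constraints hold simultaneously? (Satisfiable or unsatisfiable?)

Satisfiable

Setting (a1, a2, a3, a4, a5) = (7, 7, 1, 3, 2) satisfies everything: constraint 1: a4 - a1 = -4; constraint 4: a4 + a5 = 5; constraint 6: a5 + a1 = 9, and the others follow.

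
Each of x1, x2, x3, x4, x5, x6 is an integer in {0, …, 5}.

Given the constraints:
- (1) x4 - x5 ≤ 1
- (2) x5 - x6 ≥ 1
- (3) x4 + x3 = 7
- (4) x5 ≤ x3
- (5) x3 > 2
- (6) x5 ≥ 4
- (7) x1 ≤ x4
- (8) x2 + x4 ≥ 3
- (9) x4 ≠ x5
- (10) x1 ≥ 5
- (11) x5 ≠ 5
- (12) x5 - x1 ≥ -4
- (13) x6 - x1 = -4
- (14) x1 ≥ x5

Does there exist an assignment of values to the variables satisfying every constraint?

Unsatisfiable

From constraints 7 and 10: x4 ≥ x1 ≥ 5. From constraints 4 and 6: x3 ≥ x5 ≥ 4. Hence x4 + x3 ≥ 9. But constraint 3 requires x4 + x3 = 7, and 7 < 9. Contradiction.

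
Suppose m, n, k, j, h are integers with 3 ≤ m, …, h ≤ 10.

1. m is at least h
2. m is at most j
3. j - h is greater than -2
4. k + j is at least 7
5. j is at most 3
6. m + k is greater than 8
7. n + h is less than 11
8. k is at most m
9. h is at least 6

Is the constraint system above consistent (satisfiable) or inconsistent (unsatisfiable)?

From constraints 1 and 9: m ≥ h and h ≥ 6, so m ≥ 6. From constraints 2 and 5: m ≤ j and j ≤ 3, so m ≤ 3. But 3 < 6, so no value of m works.

Unsatisfiable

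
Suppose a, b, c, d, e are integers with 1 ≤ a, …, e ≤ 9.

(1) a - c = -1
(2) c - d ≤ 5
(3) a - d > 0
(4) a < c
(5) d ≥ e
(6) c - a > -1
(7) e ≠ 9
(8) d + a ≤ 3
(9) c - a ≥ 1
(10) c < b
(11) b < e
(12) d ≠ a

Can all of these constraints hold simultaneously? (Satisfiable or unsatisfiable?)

Constraints 3, 4, 5, 10, and 11 give d < a, a < c, c < b, b < e, e ≤ d. Chaining: d < a < c < b < e ≤ d, which forces d < d — impossible.

Unsatisfiable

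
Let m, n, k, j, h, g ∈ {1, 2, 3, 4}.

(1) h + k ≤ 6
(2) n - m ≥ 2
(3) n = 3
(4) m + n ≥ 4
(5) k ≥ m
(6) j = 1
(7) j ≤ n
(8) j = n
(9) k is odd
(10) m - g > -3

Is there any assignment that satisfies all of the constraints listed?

Unsatisfiable

Constraint 6 fixes j = 1 and constraint 3 fixes n = 3, but constraint 8 requires j = n. Since 1 ≠ 3, contradiction.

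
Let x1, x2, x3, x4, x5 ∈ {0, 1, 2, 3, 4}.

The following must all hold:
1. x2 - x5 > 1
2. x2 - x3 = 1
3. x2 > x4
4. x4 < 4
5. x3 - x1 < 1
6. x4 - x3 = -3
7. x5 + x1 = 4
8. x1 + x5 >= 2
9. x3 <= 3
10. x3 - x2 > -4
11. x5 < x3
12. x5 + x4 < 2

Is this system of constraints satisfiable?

Satisfiable

Setting (x1, x2, x3, x4, x5) = (4, 4, 3, 0, 0) satisfies everything: constraint 1: x2 - x5 = 4; constraint 2: x2 - x3 = 1, and the others follow.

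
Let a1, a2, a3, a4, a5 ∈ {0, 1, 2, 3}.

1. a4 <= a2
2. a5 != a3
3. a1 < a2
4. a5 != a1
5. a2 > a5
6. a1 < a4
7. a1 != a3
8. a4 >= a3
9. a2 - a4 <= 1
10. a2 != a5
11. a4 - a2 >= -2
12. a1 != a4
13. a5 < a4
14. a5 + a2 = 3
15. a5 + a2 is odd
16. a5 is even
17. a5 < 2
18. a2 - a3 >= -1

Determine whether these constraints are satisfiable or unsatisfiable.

Satisfiable

Take a1 = 2, a2 = 3, a3 = 3, a4 = 3, a5 = 0. Then constraint 9: a2 - a4 = 0; constraint 11: a4 - a2 = 0, and every other listed constraint is also met.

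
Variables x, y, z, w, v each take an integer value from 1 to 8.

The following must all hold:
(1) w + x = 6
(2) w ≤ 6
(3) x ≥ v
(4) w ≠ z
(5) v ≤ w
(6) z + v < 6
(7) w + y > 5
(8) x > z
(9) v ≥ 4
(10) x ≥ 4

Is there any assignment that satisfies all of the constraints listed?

Unsatisfiable

From constraints 5 and 9: w ≥ v ≥ 4. From constraint 10: x ≥ 4. Hence w + x ≥ 8. But constraint 1 requires w + x = 6, and 6 < 8. Contradiction.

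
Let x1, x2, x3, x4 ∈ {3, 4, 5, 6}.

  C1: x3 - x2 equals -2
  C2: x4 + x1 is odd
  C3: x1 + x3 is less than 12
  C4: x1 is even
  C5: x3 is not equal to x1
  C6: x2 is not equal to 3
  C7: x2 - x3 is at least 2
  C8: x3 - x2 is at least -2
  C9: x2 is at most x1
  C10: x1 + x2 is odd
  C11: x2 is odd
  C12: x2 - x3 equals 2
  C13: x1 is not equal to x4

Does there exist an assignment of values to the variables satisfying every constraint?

Satisfiable

Setting (x1, x2, x3, x4) = (6, 5, 3, 3) satisfies everything: constraint 1: x3 - x2 = -2; constraint 3: x1 + x3 = 9, and the others follow.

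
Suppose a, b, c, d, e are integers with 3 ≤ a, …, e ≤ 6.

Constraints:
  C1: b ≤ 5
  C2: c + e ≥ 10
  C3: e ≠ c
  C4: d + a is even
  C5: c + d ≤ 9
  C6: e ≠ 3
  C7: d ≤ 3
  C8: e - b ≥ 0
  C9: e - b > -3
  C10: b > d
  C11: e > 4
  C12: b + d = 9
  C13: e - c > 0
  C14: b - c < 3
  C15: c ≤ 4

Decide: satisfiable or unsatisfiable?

Unsatisfiable

From constraint 1: b ≤ 5. From constraint 7: d ≤ 3. Hence b + d ≤ 8. But constraint 12 requires b + d = 9, and 9 > 8. Contradiction.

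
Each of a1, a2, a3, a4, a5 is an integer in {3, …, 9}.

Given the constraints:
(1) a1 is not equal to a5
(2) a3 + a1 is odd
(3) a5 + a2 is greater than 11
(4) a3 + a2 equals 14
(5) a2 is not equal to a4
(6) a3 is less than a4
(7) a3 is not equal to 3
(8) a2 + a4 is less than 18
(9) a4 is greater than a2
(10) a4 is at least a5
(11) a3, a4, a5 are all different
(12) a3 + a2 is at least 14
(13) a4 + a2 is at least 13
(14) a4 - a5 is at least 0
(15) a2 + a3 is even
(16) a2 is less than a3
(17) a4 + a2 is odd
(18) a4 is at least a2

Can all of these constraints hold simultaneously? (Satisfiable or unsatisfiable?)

Setting (a1, a2, a3, a4, a5) = (3, 6, 8, 9, 7) satisfies everything: constraint 3: a5 + a2 = 13; constraint 4: a3 + a2 = 14, and the others follow.

Satisfiable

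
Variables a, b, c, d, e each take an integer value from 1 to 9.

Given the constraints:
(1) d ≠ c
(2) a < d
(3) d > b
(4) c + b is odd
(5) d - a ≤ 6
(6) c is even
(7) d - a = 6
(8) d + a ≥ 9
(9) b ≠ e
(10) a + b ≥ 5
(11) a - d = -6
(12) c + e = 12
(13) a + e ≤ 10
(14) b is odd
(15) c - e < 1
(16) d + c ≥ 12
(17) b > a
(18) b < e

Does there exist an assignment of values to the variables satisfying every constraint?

Try a = 2, b = 5, c = 6, d = 8, e = 6.
Check constraint 5: d - a = 6; constraint 7: d - a = 6. The remaining constraints are straightforward to verify.

Satisfiable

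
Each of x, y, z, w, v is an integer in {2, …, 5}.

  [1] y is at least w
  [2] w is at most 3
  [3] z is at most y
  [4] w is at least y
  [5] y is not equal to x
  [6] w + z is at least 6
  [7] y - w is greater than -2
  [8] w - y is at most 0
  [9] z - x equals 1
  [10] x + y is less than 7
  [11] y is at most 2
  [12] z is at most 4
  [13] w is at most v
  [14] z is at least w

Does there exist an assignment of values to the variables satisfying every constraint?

From constraint 2: w ≤ 3. From constraints 3 and 11: z ≤ y ≤ 2. Hence w + z ≤ 5. But constraint 6 requires w + z ≥ 6, and 6 > 5. Contradiction.

Unsatisfiable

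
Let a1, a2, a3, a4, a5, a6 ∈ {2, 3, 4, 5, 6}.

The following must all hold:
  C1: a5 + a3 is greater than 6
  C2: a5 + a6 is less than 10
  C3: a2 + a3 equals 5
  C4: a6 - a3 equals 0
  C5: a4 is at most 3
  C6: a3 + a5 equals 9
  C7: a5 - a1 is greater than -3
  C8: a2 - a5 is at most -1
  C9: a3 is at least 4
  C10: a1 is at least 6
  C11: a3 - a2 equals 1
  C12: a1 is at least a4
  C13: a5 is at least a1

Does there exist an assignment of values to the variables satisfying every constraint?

From constraint 9: a3 ≥ 4. From constraints 10 and 13: a5 ≥ a1 ≥ 6. Hence a3 + a5 ≥ 10. But constraint 6 requires a3 + a5 = 9, and 9 < 10. Contradiction.

Unsatisfiable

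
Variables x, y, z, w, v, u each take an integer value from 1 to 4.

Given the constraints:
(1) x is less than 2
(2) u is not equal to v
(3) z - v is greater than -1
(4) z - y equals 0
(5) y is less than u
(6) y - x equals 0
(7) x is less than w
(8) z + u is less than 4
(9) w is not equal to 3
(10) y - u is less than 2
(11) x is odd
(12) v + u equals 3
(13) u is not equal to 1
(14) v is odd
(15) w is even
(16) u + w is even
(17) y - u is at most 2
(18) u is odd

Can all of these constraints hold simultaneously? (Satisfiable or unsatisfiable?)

Unsatisfiable

Constraint 18 makes u odd and constraint 15 makes w even, so u + w must be odd. Constraint 16 says u + w is even — contradiction.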